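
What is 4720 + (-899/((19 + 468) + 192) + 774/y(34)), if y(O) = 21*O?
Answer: 54480190/11543 ≈ 4719.8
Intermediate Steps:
4720 + (-899/((19 + 468) + 192) + 774/y(34)) = 4720 + (-899/((19 + 468) + 192) + 774/((21*34))) = 4720 + (-899/(487 + 192) + 774/714) = 4720 + (-899/679 + 774*(1/714)) = 4720 + (-899*1/679 + 129/119) = 4720 + (-899/679 + 129/119) = 4720 - 2770/11543 = 54480190/11543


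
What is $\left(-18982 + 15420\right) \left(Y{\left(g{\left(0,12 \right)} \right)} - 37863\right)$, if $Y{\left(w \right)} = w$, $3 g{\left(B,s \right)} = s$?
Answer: $134853758$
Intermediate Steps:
$g{\left(B,s \right)} = \frac{s}{3}$
$\left(-18982 + 15420\right) \left(Y{\left(g{\left(0,12 \right)} \right)} - 37863\right) = \left(-18982 + 15420\right) \left(\frac{1}{3} \cdot 12 - 37863\right) = - 3562 \left(4 - 37863\right) = \left(-3562\right) \left(-37859\right) = 134853758$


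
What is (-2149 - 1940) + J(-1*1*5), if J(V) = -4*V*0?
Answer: -4089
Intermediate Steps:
J(V) = 0
(-2149 - 1940) + J(-1*1*5) = (-2149 - 1940) + 0 = -4089 + 0 = -4089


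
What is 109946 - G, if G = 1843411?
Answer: -1733465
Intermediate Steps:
109946 - G = 109946 - 1*1843411 = 109946 - 1843411 = -1733465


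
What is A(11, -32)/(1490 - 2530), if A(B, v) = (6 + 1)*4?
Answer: -7/260 ≈ -0.026923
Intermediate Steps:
A(B, v) = 28 (A(B, v) = 7*4 = 28)
A(11, -32)/(1490 - 2530) = 28/(1490 - 2530) = 28/(-1040) = 28*(-1/1040) = -7/260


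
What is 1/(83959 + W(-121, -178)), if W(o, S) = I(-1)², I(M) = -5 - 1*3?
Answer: 1/84023 ≈ 1.1902e-5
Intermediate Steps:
I(M) = -8 (I(M) = -5 - 3 = -8)
W(o, S) = 64 (W(o, S) = (-8)² = 64)
1/(83959 + W(-121, -178)) = 1/(83959 + 64) = 1/84023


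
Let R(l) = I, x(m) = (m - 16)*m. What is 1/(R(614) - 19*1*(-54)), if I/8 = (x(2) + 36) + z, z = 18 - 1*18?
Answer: 1/1090 ≈ 0.00091743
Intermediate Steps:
z = 0 (z = 18 - 18 = 0)
x(m) = m*(-16 + m) (x(m) = (-16 + m)*m = m*(-16 + m))
I = 64 (I = 8*((2*(-16 + 2) + 36) + 0) = 8*((2*(-14) + 36) + 0) = 8*((-28 + 36) + 0) = 8*(8 + 0) = 8*8 = 64)
R(l) = 64
1/(R(614) - 19*1*(-54)) = 1/(64 - 19*1*(-54)) = 1/(64 - 19*(-54)) = 1/(64 + 1026) = 1/1090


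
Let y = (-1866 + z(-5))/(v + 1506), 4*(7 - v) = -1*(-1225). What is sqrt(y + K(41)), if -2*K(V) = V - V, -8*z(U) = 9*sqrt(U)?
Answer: sqrt(-16012768 - 9654*I*sqrt(5))/3218 ≈ 0.00083819 - 1.2435*I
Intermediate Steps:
v = -1197/4 (v = 7 - (-1)*(-1225)/4 = 7 - 1/4*1225 = 7 - 1225/4 = -1197/4 ≈ -299.25)
z(U) = -9*sqrt(U)/8
K(V) = 0 (K(V) = -(V - V)/2 = -1/2*0 = 0)
y = -2488/1609 - 3*I*sqrt(5)/3218 (y = (-1866 - 9*I*sqrt(5)/8)/(-1197/4 + 1506) = (-1866 - 9*I*sqrt(5)/8)/(4827/4) = (-1866 - 9*I*sqrt(5)/8)*(4/4827) = -2488/1609 - 3*I*sqrt(5)/3218 ≈ -1.5463 - 0.0020846*I)
sqrt(y + K(41)) = sqrt((-2488/1609 - 3*I*sqrt(5)/3218) + 0) = sqrt(-2488/1609 - 3*I*sqrt(5)/3218)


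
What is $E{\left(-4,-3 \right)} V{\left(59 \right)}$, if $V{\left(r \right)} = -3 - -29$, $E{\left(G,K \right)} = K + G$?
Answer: $-182$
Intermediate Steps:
$E{\left(G,K \right)} = G + K$
$V{\left(r \right)} = 26$ ($V{\left(r \right)} = -3 + 29 = 26$)
$E{\left(-4,-3 \right)} V{\left(59 \right)} = \left(-4 - 3\right) 26 = \left(-7\right) 26 = -182$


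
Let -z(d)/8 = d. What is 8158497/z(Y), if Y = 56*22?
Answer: -8158497/9856 ≈ -827.77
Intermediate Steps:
Y = 1232
z(d) = -8*d
8158497/z(Y) = 8158497/((-8*1232)) = 8158497/(-9856) = 8158497*(-1/9856) = -8158497/9856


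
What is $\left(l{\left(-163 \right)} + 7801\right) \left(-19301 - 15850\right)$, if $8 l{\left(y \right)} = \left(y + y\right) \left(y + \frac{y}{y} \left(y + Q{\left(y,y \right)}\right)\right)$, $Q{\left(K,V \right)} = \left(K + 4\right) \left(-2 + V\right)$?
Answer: $\frac{147351691413}{4} \approx 3.6838 \cdot 10^{10}$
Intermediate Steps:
$Q{\left(K,V \right)} = \left(-2 + V\right) \left(4 + K\right)$ ($Q{\left(K,V \right)} = \left(4 + K\right) \left(-2 + V\right) = \left(-2 + V\right) \left(4 + K\right)$)
$l{\left(y \right)} = \frac{y \left(-8 + y^{2} + 4 y\right)}{4}$ ($l{\left(y \right)} = \frac{\left(y + y\right) \left(y + \frac{y}{y} \left(y + \left(-8 - 2 y + 4 y + y y\right)\right)\right)}{8} = \frac{2 y \left(y + 1 \left(y + \left(-8 - 2 y + 4 y + y^{2}\right)\right)\right)}{8} = \frac{2 y \left(y + 1 \left(y + \left(-8 + y^{2} + 2 y\right)\right)\right)}{8} = \frac{2 y \left(y + 1 \left(-8 + y^{2} + 3 y\right)\right)}{8} = \frac{2 y \left(y + \left(-8 + y^{2} + 3 y\right)\right)}{8} = \frac{2 y \left(-8 + y^{2} + 4 y\right)}{8} = \frac{y \left(-8 + y^{2} + 4 y\right)}{4}$)
$\left(l{\left(-163 \right)} + 7801\right) \left(-19301 - 15850\right) = \left(\frac{1}{4} \left(-163\right) \left(-8 + \left(-163\right)^{2} + 4 \left(-163\right)\right) + 7801\right) \left(-19301 - 15850\right) = \left(\frac{1}{4} \left(-163\right) \left(-8 + 26569 - 652\right) + 7801\right) \left(-35151\right) = \left(\frac{1}{4} \left(-163\right) 25909 + 7801\right) \left(-35151\right) = \left(- \frac{4223167}{4} + 7801\right) \left(-35151\right) = \left(- \frac{4191963}{4}\right) \left(-35151\right) = \frac{147351691413}{4}$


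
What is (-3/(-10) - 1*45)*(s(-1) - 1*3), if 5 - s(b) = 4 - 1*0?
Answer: 447/5 ≈ 89.400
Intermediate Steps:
s(b) = 1 (s(b) = 5 - (4 - 1*0) = 5 - (4 + 0) = 5 - 1*4 = 5 - 4 = 1)
(-3/(-10) - 1*45)*(s(-1) - 1*3) = (-3/(-10) - 1*45)*(1 - 1*3) = (-3*(-⅒) - 45)*(1 - 3) = (3/10 - 45)*(-2) = -447/10*(-2) = 447/5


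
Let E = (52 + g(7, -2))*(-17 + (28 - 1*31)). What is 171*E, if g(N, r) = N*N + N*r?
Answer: -297540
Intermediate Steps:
g(N, r) = N**2 + N*r
E = -1740 (E = (52 + 7*(7 - 2))*(-17 + (28 - 1*31)) = (52 + 7*5)*(-17 + (28 - 31)) = (52 + 35)*(-17 - 3) = 87*(-20) = -1740)
171*E = 171*(-1740) = -297540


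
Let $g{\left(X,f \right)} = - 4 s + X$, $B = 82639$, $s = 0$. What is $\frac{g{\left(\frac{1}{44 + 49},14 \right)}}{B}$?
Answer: $\frac{1}{7685427} \approx 1.3012 \cdot 10^{-7}$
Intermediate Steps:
$g{\left(X,f \right)} = X$ ($g{\left(X,f \right)} = \left(-4\right) 0 + X = 0 + X = X$)
$\frac{g{\left(\frac{1}{44 + 49},14 \right)}}{B} = \frac{1}{\left(44 + 49\right) 82639} = \frac{1}{93} \cdot \frac{1}{82639} = \frac{1}{7685427}$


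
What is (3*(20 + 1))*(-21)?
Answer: -1323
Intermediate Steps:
(3*(20 + 1))*(-21) = (3*21)*(-21) = 63*(-21) = -1323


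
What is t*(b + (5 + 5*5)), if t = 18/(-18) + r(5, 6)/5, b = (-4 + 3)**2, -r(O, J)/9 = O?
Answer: -310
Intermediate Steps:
r(O, J) = -9*O
b = 1 (b = (-1)**2 = 1)
t = -10 (t = 18/(-18) - 9*5/5 = 18*(-1/18) - 45*1/5 = -1 - 9 = -10)
t*(b + (5 + 5*5)) = -10*(1 + (5 + 5*5)) = -10*(1 + (5 + 25)) = -10*(1 + 30) = -10*31 = -310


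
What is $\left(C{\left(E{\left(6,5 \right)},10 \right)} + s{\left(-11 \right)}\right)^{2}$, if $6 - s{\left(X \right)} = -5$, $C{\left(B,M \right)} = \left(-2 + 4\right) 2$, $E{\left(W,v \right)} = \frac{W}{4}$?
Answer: $225$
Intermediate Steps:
$E{\left(W,v \right)} = \frac{W}{4}$ ($E{\left(W,v \right)} = W \frac{1}{4} = \frac{W}{4}$)
$C{\left(B,M \right)} = 4$ ($C{\left(B,M \right)} = 2 \cdot 2 = 4$)
$s{\left(X \right)} = 11$ ($s{\left(X \right)} = 6 - -5 = 6 + 5 = 11$)
$\left(C{\left(E{\left(6,5 \right)},10 \right)} + s{\left(-11 \right)}\right)^{2} = \left(4 + 11\right)^{2} = 15^{2} = 225$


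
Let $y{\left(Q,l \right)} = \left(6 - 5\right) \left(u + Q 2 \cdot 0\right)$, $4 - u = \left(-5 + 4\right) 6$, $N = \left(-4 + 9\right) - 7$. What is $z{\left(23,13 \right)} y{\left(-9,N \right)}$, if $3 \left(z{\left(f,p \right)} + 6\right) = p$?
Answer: $- \frac{50}{3} \approx -16.667$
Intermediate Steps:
$z{\left(f,p \right)} = -6 + \frac{p}{3}$
$N = -2$ ($N = 5 - 7 = -2$)
$u = 10$ ($u = 4 - \left(-5 + 4\right) 6 = 4 - \left(-1\right) 6 = 4 - -6 = 4 + 6 = 10$)
$y{\left(Q,l \right)} = 10$ ($y{\left(Q,l \right)} = \left(6 - 5\right) \left(10 + Q 2 \cdot 0\right) = 1 \left(10 + 2 Q 0\right) = 1 \left(10 + 0\right) = 1 \cdot 10 = 10$)
$z{\left(23,13 \right)} y{\left(-9,N \right)} = \left(-6 + \frac{1}{3} \cdot 13\right) 10 = \left(-6 + \frac{13}{3}\right) 10 = \left(- \frac{5}{3}\right) 10 = - \frac{50}{3}$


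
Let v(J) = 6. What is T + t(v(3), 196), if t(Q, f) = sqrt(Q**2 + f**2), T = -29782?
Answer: -29782 + 2*sqrt(9613) ≈ -29586.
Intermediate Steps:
T + t(v(3), 196) = -29782 + sqrt(6**2 + 196**2) = -29782 + sqrt(36 + 38416) = -29782 + sqrt(38452) = -29782 + 2*sqrt(9613)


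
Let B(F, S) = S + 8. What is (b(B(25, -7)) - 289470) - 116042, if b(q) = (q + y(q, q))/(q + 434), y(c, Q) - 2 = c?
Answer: -176397716/435 ≈ -4.0551e+5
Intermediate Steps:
y(c, Q) = 2 + c
B(F, S) = 8 + S
b(q) = (2 + 2*q)/(434 + q) (b(q) = (q + (2 + q))/(q + 434) = (2 + 2*q)/(434 + q))
(b(B(25, -7)) - 289470) - 116042 = (2*(1 + (8 - 7))/(434 + (8 - 7)) - 289470) - 116042 = (2*(1 + 1)/(434 + 1) - 289470) - 116042 = (2*2/435 - 289470) - 116042 = (2*(1/435)*2 - 289470) - 116042 = (4/435 - 289470) - 116042 = -125919446/435 - 116042 = -176397716/435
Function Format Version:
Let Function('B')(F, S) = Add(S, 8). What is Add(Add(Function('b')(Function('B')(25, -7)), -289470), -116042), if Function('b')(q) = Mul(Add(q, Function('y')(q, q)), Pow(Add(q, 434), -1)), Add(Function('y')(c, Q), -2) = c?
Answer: Rational(-176397716, 435) ≈ -4.0551e+5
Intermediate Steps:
Function('y')(c, Q) = Add(2, c)
Function('B')(F, S) = Add(8, S)
Function('b')(q) = Mul(Pow(Add(434, q), -1), Add(2, Mul(2, q))) (Function('b')(q) = Mul(Add(q, Add(2, q)), Pow(Add(q, 434), -1)) = Mul(Add(2, Mul(2, q)), Pow(Add(434, q), -1)) = Mul(Pow(Add(434, q), -1), Add(2, Mul(2, q))))
Add(Add(Function('b')(Function('B')(25, -7)), -289470), -116042) = Add(Add(Mul(2, Pow(Add(434, Add(8, -7)), -1), Add(1, Add(8, -7))), -289470), -116042) = Add(Add(Mul(2, Pow(Add(434, 1), -1), Add(1, 1)), -289470), -116042) = Add(Add(Mul(2, Pow(435, -1), 2), -289470), -116042) = Add(Add(Mul(2, Rational(1, 435), 2), -289470), -116042) = Add(Add(Rational(4, 435), -289470), -116042) = Add(Rational(-125919446, 435), -116042) = Rational(-176397716, 435)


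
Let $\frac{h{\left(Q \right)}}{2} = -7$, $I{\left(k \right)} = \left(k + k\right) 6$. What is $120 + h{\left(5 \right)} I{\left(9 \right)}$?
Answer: $-1392$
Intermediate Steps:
$I{\left(k \right)} = 12 k$ ($I{\left(k \right)} = 2 k 6 = 12 k$)
$h{\left(Q \right)} = -14$ ($h{\left(Q \right)} = 2 \left(-7\right) = -14$)
$120 + h{\left(5 \right)} I{\left(9 \right)} = 120 - 14 \cdot 12 \cdot 9 = 120 - 1512 = -1392$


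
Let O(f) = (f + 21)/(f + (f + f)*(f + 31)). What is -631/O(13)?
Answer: -730067/34 ≈ -21473.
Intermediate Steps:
O(f) = (21 + f)/(f + 2*f*(31 + f)) (O(f) = (21 + f)/(f + (2*f)*(31 + f)) = (21 + f)/(f + 2*f*(31 + f)))
-631/O(13) = -631*13*(63 + 2*13)/(21 + 13) = -631/((1/13)*34/(63 + 26)) = -631/((1/13)*34/89) = -631/((1/13)*(1/89)*34) = -631/34/1157 = -631*1157/34 = -730067/34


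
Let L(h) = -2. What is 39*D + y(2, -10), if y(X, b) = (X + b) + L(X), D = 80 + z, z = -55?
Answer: 965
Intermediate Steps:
D = 25 (D = 80 - 55 = 25)
y(X, b) = -2 + X + b (y(X, b) = (X + b) - 2 = -2 + X + b)
39*D + y(2, -10) = 39*25 + (-2 + 2 - 10) = 975 - 10 = 965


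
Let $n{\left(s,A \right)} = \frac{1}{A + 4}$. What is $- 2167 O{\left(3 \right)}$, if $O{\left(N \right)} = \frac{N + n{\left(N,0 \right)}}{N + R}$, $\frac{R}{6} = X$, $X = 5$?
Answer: $- \frac{2561}{12} \approx -213.42$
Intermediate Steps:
$n{\left(s,A \right)} = \frac{1}{4 + A}$
$R = 30$ ($R = 6 \cdot 5 = 30$)
$O{\left(N \right)} = \frac{\frac{1}{4} + N}{30 + N}$ ($O{\left(N \right)} = \frac{N + \frac{1}{4 + 0}}{N + 30} = \frac{N + \frac{1}{4}}{30 + N} = \frac{\frac{1}{4} + N}{30 + N}$)
$- 2167 O{\left(3 \right)} = - 2167 \frac{\frac{1}{4} + 3}{30 + 3} = - 2167 \cdot \frac{1}{33} \cdot \frac{13}{4} = \left(-2167\right) \frac{13}{132} = - \frac{2561}{12}$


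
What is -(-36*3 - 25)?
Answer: 133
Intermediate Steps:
-(-36*3 - 25) = -(-108 - 25) = -1*(-133) = 133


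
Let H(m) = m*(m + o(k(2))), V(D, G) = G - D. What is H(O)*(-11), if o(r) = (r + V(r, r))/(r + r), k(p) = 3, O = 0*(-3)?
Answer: 0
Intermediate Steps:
O = 0
o(r) = 1/2 (o(r) = (r + (r - r))/(r + r) = (r + 0)/((2*r)) = r*(1/(2*r)) = 1/2)
H(m) = m*(1/2 + m) (H(m) = m*(m + 1/2) = m*(1/2 + m))
H(O)*(-11) = (0*(1/2 + 0))*(-11) = (0*(1/2))*(-11) = 0*(-11) = 0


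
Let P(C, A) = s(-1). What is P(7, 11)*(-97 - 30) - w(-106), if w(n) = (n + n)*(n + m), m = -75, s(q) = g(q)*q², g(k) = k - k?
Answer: -38372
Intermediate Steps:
g(k) = 0
s(q) = 0 (s(q) = 0*q² = 0)
P(C, A) = 0
w(n) = 2*n*(-75 + n) (w(n) = (n + n)*(n - 75) = (2*n)*(-75 + n) = 2*n*(-75 + n))
P(7, 11)*(-97 - 30) - w(-106) = 0*(-97 - 30) - 2*(-106)*(-75 - 106) = 0*(-127) - 2*(-106)*(-181) = 0 - 1*38372 = 0 - 38372 = -38372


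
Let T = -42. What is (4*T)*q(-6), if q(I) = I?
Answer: 1008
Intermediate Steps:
(4*T)*q(-6) = (4*(-42))*(-6) = -168*(-6) = 1008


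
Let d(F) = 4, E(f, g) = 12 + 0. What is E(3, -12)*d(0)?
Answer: 48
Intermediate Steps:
E(f, g) = 12
E(3, -12)*d(0) = 12*4 = 48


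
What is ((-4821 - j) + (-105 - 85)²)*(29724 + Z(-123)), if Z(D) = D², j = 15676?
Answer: 699841359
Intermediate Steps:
((-4821 - j) + (-105 - 85)²)*(29724 + Z(-123)) = ((-4821 - 1*15676) + (-105 - 85)²)*(29724 + (-123)²) = ((-4821 - 15676) + (-190)²)*(29724 + 15129) = (-20497 + 36100)*44853 = 15603*44853 = 699841359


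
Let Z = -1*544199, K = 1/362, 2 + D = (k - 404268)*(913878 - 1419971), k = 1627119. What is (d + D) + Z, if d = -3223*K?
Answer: -224033428877751/362 ≈ -6.1888e+11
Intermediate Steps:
D = -618876331145 (D = -2 + (1627119 - 404268)*(913878 - 1419971) = -2 + 1222851*(-506093) = -2 - 618876331143 = -618876331145)
K = 1/362 ≈ 0.0027624
d = -3223/362 (d = -3223*1/362 = -3223/362 ≈ -8.9033)
Z = -544199
(d + D) + Z = (-3223/362 - 618876331145) - 544199 = -224033231877713/362 - 544199 = -224033428877751/362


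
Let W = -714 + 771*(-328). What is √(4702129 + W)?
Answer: √4448527 ≈ 2109.2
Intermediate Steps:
W = -253602 (W = -714 - 252888 = -253602)
√(4702129 + W) = √(4702129 - 253602) = √4448527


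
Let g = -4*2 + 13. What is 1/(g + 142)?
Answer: 1/147 ≈ 0.0068027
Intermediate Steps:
g = 5 (g = -8 + 13 = 5)
1/(g + 142) = 1/(5 + 142) = 1/147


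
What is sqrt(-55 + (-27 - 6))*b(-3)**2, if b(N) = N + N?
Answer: 72*I*sqrt(22) ≈ 337.71*I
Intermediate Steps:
b(N) = 2*N
sqrt(-55 + (-27 - 6))*b(-3)**2 = sqrt(-55 + (-27 - 6))*(2*(-3))**2 = sqrt(-55 - 33)*(-6)**2 = sqrt(-88)*36 = (2*I*sqrt(22))*36 = 72*I*sqrt(22)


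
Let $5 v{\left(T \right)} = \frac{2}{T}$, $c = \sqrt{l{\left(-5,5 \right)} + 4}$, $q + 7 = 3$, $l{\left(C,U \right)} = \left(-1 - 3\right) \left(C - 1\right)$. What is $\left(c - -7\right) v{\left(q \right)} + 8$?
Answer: $\frac{73}{10} - \frac{\sqrt{7}}{5} \approx 6.7709$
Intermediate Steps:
$l{\left(C,U \right)} = 4 - 4 C$ ($l{\left(C,U \right)} = - 4 \left(-1 + C\right) = 4 - 4 C$)
$q = -4$ ($q = -7 + 3 = -4$)
$c = 2 \sqrt{7}$ ($c = \sqrt{\left(4 - -20\right) + 4} = \sqrt{\left(4 + 20\right) + 4} = \sqrt{24 + 4} = \sqrt{28} = 2 \sqrt{7} \approx 5.2915$)
$v{\left(T \right)} = \frac{2}{5 T}$ ($v{\left(T \right)} = \frac{2 \frac{1}{T}}{5} = \frac{2}{5 T}$)
$\left(c - -7\right) v{\left(q \right)} + 8 = \left(2 \sqrt{7} - -7\right) \frac{2}{5 \left(-4\right)} + 8 = \left(2 \sqrt{7} + 7\right) \frac{2}{5} \left(- \frac{1}{4}\right) + 8 = \left(7 + 2 \sqrt{7}\right) \left(- \frac{1}{10}\right) + 8 = \left(- \frac{7}{10} - \frac{\sqrt{7}}{5}\right) + 8 = \frac{73}{10} - \frac{\sqrt{7}}{5}$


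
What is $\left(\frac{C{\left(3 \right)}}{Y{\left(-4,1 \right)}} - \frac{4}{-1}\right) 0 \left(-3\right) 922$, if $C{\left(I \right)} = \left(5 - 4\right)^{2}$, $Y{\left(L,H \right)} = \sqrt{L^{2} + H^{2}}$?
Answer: $0$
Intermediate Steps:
$Y{\left(L,H \right)} = \sqrt{H^{2} + L^{2}}$
$C{\left(I \right)} = 1$ ($C{\left(I \right)} = 1^{2} = 1$)
$\left(\frac{C{\left(3 \right)}}{Y{\left(-4,1 \right)}} - \frac{4}{-1}\right) 0 \left(-3\right) 922 = \left(1 \frac{1}{\sqrt{1^{2} + \left(-4\right)^{2}}} - \frac{4}{-1}\right) 0 \left(-3\right) 922 = \left(1 \frac{1}{\sqrt{1 + 16}} - -4\right) 0 \left(-3\right) 922 = \left(1 \frac{1}{\sqrt{17}} + 4\right) 0 \left(-3\right) 922 = \left(1 \frac{\sqrt{17}}{17} + 4\right) 0 \left(-3\right) 922 = \left(\frac{\sqrt{17}}{17} + 4\right) 0 \left(-3\right) 922 = \left(4 + \frac{\sqrt{17}}{17}\right) 0 \left(-3\right) 922 = 0 \left(-3\right) 922 = 0 \cdot 922 = 0$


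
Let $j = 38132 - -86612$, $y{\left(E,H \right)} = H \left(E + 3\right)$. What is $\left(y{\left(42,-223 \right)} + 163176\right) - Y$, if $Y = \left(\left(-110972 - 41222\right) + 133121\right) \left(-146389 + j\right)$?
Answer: $-412681944$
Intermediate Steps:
$y{\left(E,H \right)} = H \left(3 + E\right)$
$j = 124744$ ($j = 38132 + 86612 = 124744$)
$Y = 412835085$ ($Y = \left(\left(-110972 - 41222\right) + 133121\right) \left(-146389 + 124744\right) = \left(-152194 + 133121\right) \left(-21645\right) = \left(-19073\right) \left(-21645\right) = 412835085$)
$\left(y{\left(42,-223 \right)} + 163176\right) - Y = \left(- 223 \left(3 + 42\right) + 163176\right) - 412835085 = \left(\left(-223\right) 45 + 163176\right) - 412835085 = \left(-10035 + 163176\right) - 412835085 = 153141 - 412835085 = -412681944$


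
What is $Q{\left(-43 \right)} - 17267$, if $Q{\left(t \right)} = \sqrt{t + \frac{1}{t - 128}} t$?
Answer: $-17267 - \frac{43 i \sqrt{139726}}{57} \approx -17267.0 - 281.99 i$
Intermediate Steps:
$Q{\left(t \right)} = t \sqrt{t + \frac{1}{-128 + t}}$ ($Q{\left(t \right)} = \sqrt{t + \frac{1}{-128 + t}} t = t \sqrt{t + \frac{1}{-128 + t}}$)
$Q{\left(-43 \right)} - 17267 = - 43 \sqrt{\frac{1 - 43 \left(-128 - 43\right)}{-128 - 43}} - 17267 = - 43 \sqrt{\frac{1 - -7353}{-171}} - 17267 = - 43 \sqrt{- \frac{1 + 7353}{171}} - 17267 = - 43 \sqrt{\left(- \frac{1}{171}\right) 7354} - 17267 = - 43 \sqrt{- \frac{7354}{171}} - 17267 = - 43 \frac{i \sqrt{139726}}{57} - 17267 = - \frac{43 i \sqrt{139726}}{57} - 17267 = -17267 - \frac{43 i \sqrt{139726}}{57}$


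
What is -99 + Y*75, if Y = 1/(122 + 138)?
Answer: -5133/52 ≈ -98.712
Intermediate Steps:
Y = 1/260 ≈ 0.0038462
-99 + Y*75 = -99 + (1/260)*75 = -99 + 15/52 = -5133/52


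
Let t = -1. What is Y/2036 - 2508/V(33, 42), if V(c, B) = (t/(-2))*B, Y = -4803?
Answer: -1735717/14252 ≈ -121.79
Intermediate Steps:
V(c, B) = B/2 (V(c, B) = (-1/(-2))*B = (-1*(-½))*B = B/2)
Y/2036 - 2508/V(33, 42) = -4803/2036 - 2508/((½)*42) = -4803*1/2036 - 2508/21 = -4803/2036 - 2508*1/21 = -4803/2036 - 836/7 = -1735717/14252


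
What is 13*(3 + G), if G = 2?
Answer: 65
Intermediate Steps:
13*(3 + G) = 13*(3 + 2) = 13*5 = 65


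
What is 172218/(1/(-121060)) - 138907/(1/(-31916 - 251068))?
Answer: 18459747408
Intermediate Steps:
172218/(1/(-121060)) - 138907/(1/(-31916 - 251068)) = 172218/(-1/121060) - 138907/(1/(-282984)) = 172218*(-121060) - 138907/(-1/282984) = -20848711080 - 138907*(-282984) = -20848711080 + 39308458488 = 18459747408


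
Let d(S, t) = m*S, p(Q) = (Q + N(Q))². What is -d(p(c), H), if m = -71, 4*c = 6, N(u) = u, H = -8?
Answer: 639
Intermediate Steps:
c = 3/2 (c = (¼)*6 = 3/2 ≈ 1.5000)
p(Q) = 4*Q² (p(Q) = (Q + Q)² = (2*Q)² = 4*Q²)
d(S, t) = -71*S
-d(p(c), H) = -(-71)*4*(3/2)² = -(-71)*4*(9/4) = -(-71)*9 = -1*(-639) = 639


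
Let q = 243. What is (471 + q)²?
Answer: 509796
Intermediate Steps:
(471 + q)² = (471 + 243)² = 714² = 509796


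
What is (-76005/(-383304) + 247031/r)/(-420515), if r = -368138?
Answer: 11117940289/9889725592555880 ≈ 1.1242e-6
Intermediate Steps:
(-76005/(-383304) + 247031/r)/(-420515) = (-76005/(-383304) + 247031/(-368138))/(-420515) = (-76005*(-1/383304) + 247031*(-1/368138))*(-1/420515) = (25335/127768 - 247031/368138)*(-1/420515) = -11117940289/23518127992*(-1/420515) = 11117940289/9889725592555880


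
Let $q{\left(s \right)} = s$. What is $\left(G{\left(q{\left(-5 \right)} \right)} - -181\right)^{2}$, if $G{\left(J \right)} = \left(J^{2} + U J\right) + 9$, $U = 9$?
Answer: $28900$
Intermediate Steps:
$G{\left(J \right)} = 9 + J^{2} + 9 J$ ($G{\left(J \right)} = \left(J^{2} + 9 J\right) + 9 = 9 + J^{2} + 9 J$)
$\left(G{\left(q{\left(-5 \right)} \right)} - -181\right)^{2} = \left(\left(9 + \left(-5\right)^{2} + 9 \left(-5\right)\right) - -181\right)^{2} = \left(\left(9 + 25 - 45\right) + 181\right)^{2} = \left(-11 + 181\right)^{2} = 170^{2} = 28900$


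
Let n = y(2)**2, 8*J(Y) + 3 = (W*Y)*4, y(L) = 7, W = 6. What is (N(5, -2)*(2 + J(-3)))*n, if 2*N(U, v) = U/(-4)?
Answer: 14455/64 ≈ 225.86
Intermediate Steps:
N(U, v) = -U/8 (N(U, v) = (U/(-4))/2 = (U*(-1/4))/2 = (-U/4)/2 = -U/8)
J(Y) = -3/8 + 3*Y (J(Y) = -3/8 + ((6*Y)*4)/8 = -3/8 + (24*Y)/8 = -3/8 + 3*Y)
n = 49 (n = 7**2 = 49)
(N(5, -2)*(2 + J(-3)))*n = ((-1/8*5)*(2 + (-3/8 + 3*(-3))))*49 = -5*(2 + (-3/8 - 9))/8*49 = -5*(2 - 75/8)/8*49 = -5/8*(-59/8)*49 = (295/64)*49 = 14455/64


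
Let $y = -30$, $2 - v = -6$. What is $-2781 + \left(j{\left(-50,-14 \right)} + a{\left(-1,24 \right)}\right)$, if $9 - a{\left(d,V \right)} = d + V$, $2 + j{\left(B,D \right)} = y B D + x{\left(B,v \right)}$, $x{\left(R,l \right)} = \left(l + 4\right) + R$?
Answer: $-23835$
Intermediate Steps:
$v = 8$ ($v = 2 - -6 = 2 + 6 = 8$)
$x{\left(R,l \right)} = 4 + R + l$ ($x{\left(R,l \right)} = \left(4 + l\right) + R = 4 + R + l$)
$j{\left(B,D \right)} = 10 + B - 30 B D$ ($j{\left(B,D \right)} = -2 + \left(- 30 B D + \left(4 + B + 8\right)\right) = -2 - \left(-12 - B + 30 B D\right) = -2 + \left(12 + B - 30 B D\right) = 10 + B - 30 B D$)
$a{\left(d,V \right)} = 9 - V - d$ ($a{\left(d,V \right)} = 9 - \left(d + V\right) = 9 - \left(V + d\right) = 9 - V - d$)
$-2781 + \left(j{\left(-50,-14 \right)} + a{\left(-1,24 \right)}\right) = -2781 - 21054 = -23835$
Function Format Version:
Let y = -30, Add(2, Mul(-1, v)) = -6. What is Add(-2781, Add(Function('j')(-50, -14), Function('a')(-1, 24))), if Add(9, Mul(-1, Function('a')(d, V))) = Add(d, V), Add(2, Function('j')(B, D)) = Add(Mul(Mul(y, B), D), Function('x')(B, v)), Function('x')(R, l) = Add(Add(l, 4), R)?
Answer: -23835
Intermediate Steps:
v = 8 (v = Add(2, Mul(-1, -6)) = Add(2, 6) = 8)
Function('x')(R, l) = Add(4, R, l) (Function('x')(R, l) = Add(Add(4, l), R) = Add(4, R, l))
Function('j')(B, D) = Add(10, B, Mul(-30, B, D)) (Function('j')(B, D) = Add(-2, Add(Mul(Mul(-30, B), D), Add(4, B, 8))) = Add(-2, Add(Mul(-30, B, D), Add(12, B))) = Add(-2, Add(12, B, Mul(-30, B, D))) = Add(10, B, Mul(-30, B, D)))
Function('a')(d, V) = Add(9, Mul(-1, V), Mul(-1, d)) (Function('a')(d, V) = Add(9, Mul(-1, Add(d, V))) = Add(9, Mul(-1, Add(V, d))) = Add(9, Add(Mul(-1, V), Mul(-1, d))) = Add(9, Mul(-1, V), Mul(-1, d)))
Add(-2781, Add(Function('j')(-50, -14), Function('a')(-1, 24))) = Add(-2781, Add(Add(10, -50, Mul(-30, -50, -14)), Add(9, Mul(-1, 24), Mul(-1, -1)))) = Add(-2781, Add(Add(10, -50, -21000), Add(9, -24, 1))) = Add(-2781, Add(-21040, -14)) = Add(-2781, -21054) = -23835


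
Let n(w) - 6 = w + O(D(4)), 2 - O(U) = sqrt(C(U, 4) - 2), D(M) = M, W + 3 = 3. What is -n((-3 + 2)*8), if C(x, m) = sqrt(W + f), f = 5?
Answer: sqrt(-2 + sqrt(5)) ≈ 0.48587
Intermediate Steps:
W = 0 (W = -3 + 3 = 0)
C(x, m) = sqrt(5) (C(x, m) = sqrt(0 + 5) = sqrt(5))
O(U) = 2 - sqrt(-2 + sqrt(5)) (O(U) = 2 - sqrt(sqrt(5) - 2) = 2 - sqrt(-2 + sqrt(5)))
n(w) = 8 + w - sqrt(-2 + sqrt(5)) (n(w) = 6 + (w + (2 - sqrt(-2 + sqrt(5)))) = 6 + (2 + w - sqrt(-2 + sqrt(5))) = 8 + w - sqrt(-2 + sqrt(5)))
-n((-3 + 2)*8) = -(8 + (-3 + 2)*8 - sqrt(-2 + sqrt(5))) = -(8 - 1*8 - sqrt(-2 + sqrt(5))) = -(8 - 8 - sqrt(-2 + sqrt(5))) = -(-1)*sqrt(-2 + sqrt(5)) = sqrt(-2 + sqrt(5))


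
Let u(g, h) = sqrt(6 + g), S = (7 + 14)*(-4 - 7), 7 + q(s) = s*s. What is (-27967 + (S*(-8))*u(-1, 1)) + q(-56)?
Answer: -24838 + 1848*sqrt(5) ≈ -20706.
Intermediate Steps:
q(s) = -7 + s**2 (q(s) = -7 + s*s = -7 + s**2)
S = -231 (S = 21*(-11) = -231)
(-27967 + (S*(-8))*u(-1, 1)) + q(-56) = (-27967 + (-231*(-8))*sqrt(6 - 1)) + (-7 + (-56)**2) = (-27967 + 1848*sqrt(5)) + (-7 + 3136) = (-27967 + 1848*sqrt(5)) + 3129 = -24838 + 1848*sqrt(5)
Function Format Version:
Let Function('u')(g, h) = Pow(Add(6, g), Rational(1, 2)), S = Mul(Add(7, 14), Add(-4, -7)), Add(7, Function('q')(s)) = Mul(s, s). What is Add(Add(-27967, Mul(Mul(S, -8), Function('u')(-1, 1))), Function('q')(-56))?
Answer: Add(-24838, Mul(1848, Pow(5, Rational(1, 2)))) ≈ -20706.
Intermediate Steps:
Function('q')(s) = Add(-7, Pow(s, 2)) (Function('q')(s) = Add(-7, Mul(s, s)) = Add(-7, Pow(s, 2)))
S = -231 (S = Mul(21, -11) = -231)
Add(Add(-27967, Mul(Mul(S, -8), Function('u')(-1, 1))), Function('q')(-56)) = Add(Add(-27967, Mul(Mul(-231, -8), Pow(Add(6, -1), Rational(1, 2)))), Add(-7, Pow(-56, 2))) = Add(Add(-27967, Mul(1848, Pow(5, Rational(1, 2)))), Add(-7, 3136)) = Add(Add(-27967, Mul(1848, Pow(5, Rational(1, 2)))), 3129) = Add(-24838, Mul(1848, Pow(5, Rational(1, 2))))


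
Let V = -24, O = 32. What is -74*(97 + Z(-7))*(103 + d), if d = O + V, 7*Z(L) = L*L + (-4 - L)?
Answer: -6004434/7 ≈ -8.5778e+5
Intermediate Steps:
Z(L) = -4/7 - L/7 + L²/7 (Z(L) = (L*L + (-4 - L))/7 = (L² + (-4 - L))/7 = (-4 + L² - L)/7 = -4/7 - L/7 + L²/7)
d = 8 (d = 32 - 24 = 8)
-74*(97 + Z(-7))*(103 + d) = -74*(97 + (-4/7 - ⅐*(-7) + (⅐)*(-7)²))*(103 + 8) = -74*(97 + (-4/7 + 1 + (⅐)*49))*111 = -74*(97 + (-4/7 + 1 + 7))*111 = -74*(97 + 52/7)*111 = -54094*111/7 = -74*81141/7 = -6004434/7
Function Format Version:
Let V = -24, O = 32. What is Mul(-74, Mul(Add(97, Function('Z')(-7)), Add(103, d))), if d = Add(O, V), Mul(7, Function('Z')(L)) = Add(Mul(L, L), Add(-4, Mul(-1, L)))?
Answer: Rational(-6004434, 7) ≈ -8.5778e+5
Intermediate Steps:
Function('Z')(L) = Add(Rational(-4, 7), Mul(Rational(-1, 7), L), Mul(Rational(1, 7), Pow(L, 2))) (Function('Z')(L) = Mul(Rational(1, 7), Add(Mul(L, L), Add(-4, Mul(-1, L)))) = Mul(Rational(1, 7), Add(Pow(L, 2), Add(-4, Mul(-1, L)))) = Mul(Rational(1, 7), Add(-4, Pow(L, 2), Mul(-1, L))) = Add(Rational(-4, 7), Mul(Rational(-1, 7), L), Mul(Rational(1, 7), Pow(L, 2))))
d = 8 (d = Add(32, -24) = 8)
Mul(-74, Mul(Add(97, Function('Z')(-7)), Add(103, d))) = Mul(-74, Mul(Add(97, Add(Rational(-4, 7), Mul(Rational(-1, 7), -7), Mul(Rational(1, 7), Pow(-7, 2)))), Add(103, 8))) = Mul(-74, Mul(Add(97, Add(Rational(-4, 7), 1, Mul(Rational(1, 7), 49))), 111)) = Mul(-74, Mul(Add(97, Add(Rational(-4, 7), 1, 7)), 111)) = Mul(-74, Mul(Add(97, Rational(52, 7)), 111)) = Mul(-74, Mul(Rational(731, 7), 111)) = Mul(-74, Rational(81141, 7)) = Rational(-6004434, 7)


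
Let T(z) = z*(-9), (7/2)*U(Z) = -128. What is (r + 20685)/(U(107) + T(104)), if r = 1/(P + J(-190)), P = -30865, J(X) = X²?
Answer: -2560817/120405 ≈ -21.268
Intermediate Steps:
U(Z) = -256/7 (U(Z) = (2/7)*(-128) = -256/7)
T(z) = -9*z
r = 1/5235 (r = 1/(-30865 + (-190)²) = 1/(-30865 + 36100) = 1/5235 ≈ 0.00019102)
(r + 20685)/(U(107) + T(104)) = (1/5235 + 20685)/(-256/7 - 9*104) = 108285976/(5235*(-256/7 - 936)) = 108285976/(5235*(-6808/7)) = (108285976/5235)*(-7/6808) = -2560817/120405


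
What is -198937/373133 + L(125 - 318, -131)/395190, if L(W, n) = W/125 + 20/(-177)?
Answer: -1739435005217663/3262517769723750 ≈ -0.53316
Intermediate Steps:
L(W, n) = -20/177 + W/125 (L(W, n) = W*(1/125) + 20*(-1/177) = W/125 - 20/177 = -20/177 + W/125)
-198937/373133 + L(125 - 318, -131)/395190 = -198937/373133 + (-20/177 + (125 - 318)/125)/395190 = -198937*1/373133 + (-20/177 + (1/125)*(-193))*(1/395190) = -198937/373133 + (-20/177 - 193/125)*(1/395190) = -198937/373133 - 36661/22125*1/395190 = -198937/373133 - 36661/8743578750 = -1739435005217663/3262517769723750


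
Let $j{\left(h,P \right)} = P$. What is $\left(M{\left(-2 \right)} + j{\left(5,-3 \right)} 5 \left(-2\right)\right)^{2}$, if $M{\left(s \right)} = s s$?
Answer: $1156$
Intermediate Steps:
$M{\left(s \right)} = s^{2}$
$\left(M{\left(-2 \right)} + j{\left(5,-3 \right)} 5 \left(-2\right)\right)^{2} = \left(\left(-2\right)^{2} + \left(-3\right) 5 \left(-2\right)\right)^{2} = \left(4 - -30\right)^{2} = \left(4 + 30\right)^{2} = 34^{2} = 1156$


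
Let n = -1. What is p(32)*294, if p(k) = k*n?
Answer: -9408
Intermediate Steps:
p(k) = -k (p(k) = k*(-1) = -k)
p(32)*294 = -1*32*294 = -32*294 = -9408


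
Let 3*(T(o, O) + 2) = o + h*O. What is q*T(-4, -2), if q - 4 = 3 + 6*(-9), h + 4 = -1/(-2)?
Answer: 47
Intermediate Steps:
h = -7/2 (h = -4 - 1/(-2) = -4 - 1*(-½) = -4 + ½ = -7/2 ≈ -3.5000)
q = -47 (q = 4 + (3 + 6*(-9)) = 4 + (3 - 54) = 4 - 51 = -47)
T(o, O) = -2 - 7*O/6 + o/3 (T(o, O) = -2 + (o - 7*O/2)/3 = -2 + (-7*O/6 + o/3) = -2 - 7*O/6 + o/3)
q*T(-4, -2) = -47*(-2 - 7/6*(-2) + (⅓)*(-4)) = -47*(-2 + 7/3 - 4/3) = -47*(-1) = 47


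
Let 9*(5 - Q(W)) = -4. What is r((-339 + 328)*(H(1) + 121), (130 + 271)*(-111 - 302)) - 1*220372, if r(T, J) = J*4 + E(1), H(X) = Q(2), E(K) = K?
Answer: -882823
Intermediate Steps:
Q(W) = 49/9 (Q(W) = 5 - 1/9*(-4) = 5 + 4/9 = 49/9)
H(X) = 49/9
r(T, J) = 1 + 4*J (r(T, J) = J*4 + 1 = 4*J + 1 = 1 + 4*J)
r((-339 + 328)*(H(1) + 121), (130 + 271)*(-111 - 302)) - 1*220372 = (1 + 4*((130 + 271)*(-111 - 302))) - 1*220372 = (1 + 4*(401*(-413))) - 220372 = (1 + 4*(-165613)) - 220372 = (1 - 662452) - 220372 = -662451 - 220372 = -882823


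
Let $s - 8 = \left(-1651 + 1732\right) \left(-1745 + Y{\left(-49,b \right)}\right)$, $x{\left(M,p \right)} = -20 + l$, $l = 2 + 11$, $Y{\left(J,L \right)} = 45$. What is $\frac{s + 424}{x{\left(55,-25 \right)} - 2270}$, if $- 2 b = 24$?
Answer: $\frac{15252}{253} \approx 60.285$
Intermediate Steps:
$b = -12$ ($b = \left(- \frac{1}{2}\right) 24 = -12$)
$l = 13$
$x{\left(M,p \right)} = -7$ ($x{\left(M,p \right)} = -20 + 13 = -7$)
$s = -137692$ ($s = 8 + \left(-1651 + 1732\right) \left(-1745 + 45\right) = 8 + 81 \left(-1700\right) = 8 - 137700 = -137692$)
$\frac{s + 424}{x{\left(55,-25 \right)} - 2270} = \frac{-137692 + 424}{-7 - 2270} = - \frac{137268}{-7 - 2270} = - \frac{137268}{-2277} = \left(-137268\right) \left(- \frac{1}{2277}\right) = \frac{15252}{253}$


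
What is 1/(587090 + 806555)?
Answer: 1/1393645 ≈ 7.1754e-7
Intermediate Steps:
1/(587090 + 806555) = 1/1393645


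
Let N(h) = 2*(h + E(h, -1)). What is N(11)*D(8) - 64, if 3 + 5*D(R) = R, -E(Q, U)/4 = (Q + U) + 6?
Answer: -170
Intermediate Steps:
E(Q, U) = -24 - 4*Q - 4*U (E(Q, U) = -4*((Q + U) + 6) = -4*(6 + Q + U) = -24 - 4*Q - 4*U)
D(R) = -3/5 + R/5
N(h) = -40 - 6*h (N(h) = 2*(h + (-24 - 4*h - 4*(-1))) = 2*(h + (-24 - 4*h + 4)) = 2*(h + (-20 - 4*h)) = 2*(-20 - 3*h) = -40 - 6*h)
N(11)*D(8) - 64 = (-40 - 6*11)*(-3/5 + (1/5)*8) - 64 = (-40 - 66)*(-3/5 + 8/5) - 64 = -106*1 - 64 = -106 - 64 = -170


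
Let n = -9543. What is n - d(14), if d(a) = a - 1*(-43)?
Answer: -9600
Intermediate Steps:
d(a) = 43 + a (d(a) = a + 43 = 43 + a)
n - d(14) = -9543 - (43 + 14) = -9543 - 1*57 = -9543 - 57 = -9600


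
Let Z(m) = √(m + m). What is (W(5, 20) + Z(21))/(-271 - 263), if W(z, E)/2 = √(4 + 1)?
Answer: -√5/267 - √42/534 ≈ -0.020511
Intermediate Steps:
W(z, E) = 2*√5 (W(z, E) = 2*√(4 + 1) = 2*√5)
Z(m) = √2*√m (Z(m) = √(2*m) = √2*√m)
(W(5, 20) + Z(21))/(-271 - 263) = (2*√5 + √2*√21)/(-271 - 263) = (2*√5 + √42)/(-534) = (√42 + 2*√5)*(-1/534) = -√5/267 - √42/534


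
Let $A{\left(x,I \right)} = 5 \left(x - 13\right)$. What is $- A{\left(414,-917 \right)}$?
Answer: $-2005$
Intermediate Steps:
$A{\left(x,I \right)} = -65 + 5 x$ ($A{\left(x,I \right)} = 5 \left(-13 + x\right) = -65 + 5 x$)
$- A{\left(414,-917 \right)} = - (-65 + 5 \cdot 414) = - (-65 + 2070) = \left(-1\right) 2005 = -2005$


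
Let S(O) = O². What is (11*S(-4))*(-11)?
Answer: -1936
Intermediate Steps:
(11*S(-4))*(-11) = (11*(-4)²)*(-11) = (11*16)*(-11) = 176*(-11) = -1936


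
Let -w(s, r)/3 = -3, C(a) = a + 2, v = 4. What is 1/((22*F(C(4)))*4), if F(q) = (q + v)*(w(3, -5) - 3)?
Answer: 1/5280 ≈ 0.00018939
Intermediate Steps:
C(a) = 2 + a
w(s, r) = 9 (w(s, r) = -3*(-3) = 9)
F(q) = 24 + 6*q (F(q) = (q + 4)*(9 - 3) = (4 + q)*6 = 24 + 6*q)
1/((22*F(C(4)))*4) = 1/((22*(24 + 6*(2 + 4)))*4) = 1/((22*(24 + 6*6))*4) = 1/((22*(24 + 36))*4) = 1/((22*60)*4) = 1/(1320*4) = 1/5280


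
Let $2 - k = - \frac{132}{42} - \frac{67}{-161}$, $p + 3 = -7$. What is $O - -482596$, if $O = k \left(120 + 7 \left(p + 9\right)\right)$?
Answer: $\frac{77783949}{161} \approx 4.8313 \cdot 10^{5}$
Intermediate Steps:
$p = -10$ ($p = -3 - 7 = -10$)
$k = \frac{761}{161}$ ($k = 2 - \left(- \frac{132}{42} - \frac{67}{-161}\right) = 2 - \left(\left(-132\right) \frac{1}{42} - - \frac{67}{161}\right) = 2 - \left(- \frac{22}{7} + \frac{67}{161}\right) = 2 - - \frac{439}{161} = 2 + \frac{439}{161} = \frac{761}{161} \approx 4.7267$)
$O = \frac{85993}{161}$ ($O = \frac{761 \left(120 + 7 \left(-10 + 9\right)\right)}{161} = \frac{761 \left(120 + 7 \left(-1\right)\right)}{161} = \frac{761 \left(120 - 7\right)}{161} = \frac{761}{161} \cdot 113 = \frac{85993}{161} \approx 534.12$)
$O - -482596 = \frac{85993}{161} - -482596 = \frac{85993}{161} + 482596 = \frac{77783949}{161}$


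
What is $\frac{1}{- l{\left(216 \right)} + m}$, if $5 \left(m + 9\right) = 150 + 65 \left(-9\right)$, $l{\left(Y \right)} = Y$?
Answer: $- \frac{1}{312} \approx -0.0032051$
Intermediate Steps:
$m = -96$ ($m = -9 + \frac{150 + 65 \left(-9\right)}{5} = -9 + \frac{150 - 585}{5} = -9 + \frac{1}{5} \left(-435\right) = -9 - 87 = -96$)
$\frac{1}{- l{\left(216 \right)} + m} = \frac{1}{\left(-1\right) 216 - 96} = \frac{1}{-216 - 96} = \frac{1}{-312} = - \frac{1}{312}$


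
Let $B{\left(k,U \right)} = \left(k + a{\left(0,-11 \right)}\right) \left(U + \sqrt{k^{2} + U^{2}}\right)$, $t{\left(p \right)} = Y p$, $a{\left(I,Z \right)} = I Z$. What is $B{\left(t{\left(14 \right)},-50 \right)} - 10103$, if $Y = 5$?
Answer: $-13603 + 700 \sqrt{74} \approx -7581.4$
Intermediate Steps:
$t{\left(p \right)} = 5 p$
$B{\left(k,U \right)} = k \left(U + \sqrt{U^{2} + k^{2}}\right)$ ($B{\left(k,U \right)} = \left(k + 0 \left(-11\right)\right) \left(U + \sqrt{k^{2} + U^{2}}\right) = \left(k + 0\right) \left(U + \sqrt{U^{2} + k^{2}}\right) = k \left(U + \sqrt{U^{2} + k^{2}}\right)$)
$B{\left(t{\left(14 \right)},-50 \right)} - 10103 = 5 \cdot 14 \left(-50 + \sqrt{\left(-50\right)^{2} + \left(5 \cdot 14\right)^{2}}\right) - 10103 = 70 \left(-50 + \sqrt{2500 + 70^{2}}\right) - 10103 = 70 \left(-50 + \sqrt{2500 + 4900}\right) - 10103 = 70 \left(-50 + \sqrt{7400}\right) - 10103 = 70 \left(-50 + 10 \sqrt{74}\right) - 10103 = \left(-3500 + 700 \sqrt{74}\right) - 10103 = -13603 + 700 \sqrt{74}$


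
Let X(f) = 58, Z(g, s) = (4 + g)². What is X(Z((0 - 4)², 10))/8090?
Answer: 29/4045 ≈ 0.0071693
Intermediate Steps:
X(Z((0 - 4)², 10))/8090 = 58/8090 = 58*(1/8090) = 29/4045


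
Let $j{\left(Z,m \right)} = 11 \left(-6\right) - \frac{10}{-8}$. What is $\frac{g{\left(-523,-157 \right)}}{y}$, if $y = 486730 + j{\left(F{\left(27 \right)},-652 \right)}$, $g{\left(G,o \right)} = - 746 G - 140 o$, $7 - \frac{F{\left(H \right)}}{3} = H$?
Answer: $\frac{1648552}{1946661} \approx 0.84686$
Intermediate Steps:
$F{\left(H \right)} = 21 - 3 H$
$j{\left(Z,m \right)} = - \frac{259}{4}$ ($j{\left(Z,m \right)} = -66 - - \frac{5}{4} = -66 + \frac{5}{4} = - \frac{259}{4}$)
$y = \frac{1946661}{4}$ ($y = 486730 - \frac{259}{4} = \frac{1946661}{4} \approx 4.8667 \cdot 10^{5}$)
$\frac{g{\left(-523,-157 \right)}}{y} = \frac{\left(-746\right) \left(-523\right) - -21980}{\frac{1946661}{4}} = \left(390158 + 21980\right) \frac{4}{1946661} = 412138 \cdot \frac{4}{1946661} = \frac{1648552}{1946661}$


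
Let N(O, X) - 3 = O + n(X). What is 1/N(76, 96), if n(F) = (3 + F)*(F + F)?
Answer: 1/19087 ≈ 5.2392e-5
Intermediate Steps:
n(F) = 2*F*(3 + F) (n(F) = (3 + F)*(2*F) = 2*F*(3 + F))
N(O, X) = 3 + O + 2*X*(3 + X) (N(O, X) = 3 + (O + 2*X*(3 + X)) = 3 + O + 2*X*(3 + X))
1/N(76, 96) = 1/(3 + 76 + 2*96*(3 + 96)) = 1/(3 + 76 + 2*96*99) = 1/(3 + 76 + 19008) = 1/19087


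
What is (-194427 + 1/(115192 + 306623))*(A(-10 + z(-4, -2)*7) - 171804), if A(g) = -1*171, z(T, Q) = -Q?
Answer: 940270159670860/28121 ≈ 3.3437e+10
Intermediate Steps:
A(g) = -171
(-194427 + 1/(115192 + 306623))*(A(-10 + z(-4, -2)*7) - 171804) = (-194427 + 1/(115192 + 306623))*(-171 - 171804) = (-194427 + 1/421815)*(-171975) = -82012225004/421815*(-171975) = 940270159670860/28121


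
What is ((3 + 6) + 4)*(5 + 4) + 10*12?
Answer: 237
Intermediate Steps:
((3 + 6) + 4)*(5 + 4) + 10*12 = (9 + 4)*9 + 120 = 13*9 + 120 = 117 + 120 = 237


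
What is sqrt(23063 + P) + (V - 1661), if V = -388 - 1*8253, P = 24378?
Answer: -10302 + sqrt(47441) ≈ -10084.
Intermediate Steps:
V = -8641 (V = -388 - 8253 = -8641)
sqrt(23063 + P) + (V - 1661) = sqrt(23063 + 24378) + (-8641 - 1661) = sqrt(47441) - 10302 = -10302 + sqrt(47441)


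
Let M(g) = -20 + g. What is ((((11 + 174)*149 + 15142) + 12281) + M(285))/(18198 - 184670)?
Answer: -55253/166472 ≈ -0.33191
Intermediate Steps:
((((11 + 174)*149 + 15142) + 12281) + M(285))/(18198 - 184670) = ((((11 + 174)*149 + 15142) + 12281) + (-20 + 285))/(18198 - 184670) = (((185*149 + 15142) + 12281) + 265)/(-166472) = (((27565 + 15142) + 12281) + 265)*(-1/166472) = ((42707 + 12281) + 265)*(-1/166472) = (54988 + 265)*(-1/166472) = 55253*(-1/166472) = -55253/166472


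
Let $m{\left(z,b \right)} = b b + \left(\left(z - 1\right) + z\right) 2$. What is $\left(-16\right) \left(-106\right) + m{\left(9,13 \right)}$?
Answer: $1899$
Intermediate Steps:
$m{\left(z,b \right)} = -2 + b^{2} + 4 z$ ($m{\left(z,b \right)} = b^{2} + \left(\left(-1 + z\right) + z\right) 2 = b^{2} + \left(-1 + 2 z\right) 2 = b^{2} + \left(-2 + 4 z\right) = -2 + b^{2} + 4 z$)
$\left(-16\right) \left(-106\right) + m{\left(9,13 \right)} = \left(-16\right) \left(-106\right) + \left(-2 + 13^{2} + 4 \cdot 9\right) = 1696 + \left(-2 + 169 + 36\right) = 1696 + 203 = 1899$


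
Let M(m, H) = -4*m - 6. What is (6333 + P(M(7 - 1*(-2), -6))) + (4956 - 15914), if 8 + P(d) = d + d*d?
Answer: -2911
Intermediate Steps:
M(m, H) = -6 - 4*m
P(d) = -8 + d + d² (P(d) = -8 + (d + d*d) = -8 + (d + d²) = -8 + d + d²)
(6333 + P(M(7 - 1*(-2), -6))) + (4956 - 15914) = (6333 + (-8 + (-6 - 4*(7 - 1*(-2))) + (-6 - 4*(7 - 1*(-2)))²)) + (4956 - 15914) = (6333 + (-8 + (-6 - 4*(7 + 2)) + (-6 - 4*(7 + 2))²)) - 10958 = (6333 + (-8 + (-6 - 4*9) + (-6 - 4*9)²)) - 10958 = (6333 + (-8 + (-6 - 36) + (-6 - 36)²)) - 10958 = (6333 + (-8 - 42 + (-42)²)) - 10958 = (6333 + (-8 - 42 + 1764)) - 10958 = (6333 + 1714) - 10958 = 8047 - 10958 = -2911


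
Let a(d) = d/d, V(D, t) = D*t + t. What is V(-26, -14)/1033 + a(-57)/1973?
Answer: 691583/2038109 ≈ 0.33933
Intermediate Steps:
V(D, t) = t + D*t
a(d) = 1
V(-26, -14)/1033 + a(-57)/1973 = -14*(1 - 26)/1033 + 1/1973 = -14*(-25)*(1/1033) + 1*(1/1973) = 350*(1/1033) + 1/1973 = 350/1033 + 1/1973 = 691583/2038109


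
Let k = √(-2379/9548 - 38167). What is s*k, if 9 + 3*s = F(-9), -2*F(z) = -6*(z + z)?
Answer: -3*I*√869872676365/682 ≈ -4102.7*I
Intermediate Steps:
F(z) = 6*z (F(z) = -(-3)*(z + z) = -(-3)*2*z = -(-6)*z = 6*z)
k = I*√869872676365/4774 (k = √(-2379*1/9548 - 38167) = √(-2379/9548 - 38167) = √(-364420895/9548) = I*√869872676365/4774 ≈ 195.36*I)
s = -21 (s = -3 + (6*(-9))/3 = -3 + (⅓)*(-54) = -3 - 18 = -21)
s*k = -3*I*√869872676365/682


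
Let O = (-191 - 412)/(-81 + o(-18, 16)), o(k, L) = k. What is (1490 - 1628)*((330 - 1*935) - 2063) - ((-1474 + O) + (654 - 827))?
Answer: 4068074/11 ≈ 3.6983e+5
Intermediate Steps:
O = 67/11 (O = (-191 - 412)/(-81 - 18) = -603/(-99) = -603*(-1/99) = 67/11 ≈ 6.0909)
(1490 - 1628)*((330 - 1*935) - 2063) - ((-1474 + O) + (654 - 827)) = (1490 - 1628)*((330 - 1*935) - 2063) - ((-1474 + 67/11) + (654 - 827)) = -138*((330 - 935) - 2063) - (-16147/11 - 173) = -138*(-605 - 2063) - 1*(-18050/11) = -138*(-2668) + 18050/11 = 368184 + 18050/11 = 4068074/11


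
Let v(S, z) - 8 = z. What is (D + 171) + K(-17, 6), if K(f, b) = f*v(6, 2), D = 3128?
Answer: 3129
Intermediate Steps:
v(S, z) = 8 + z
K(f, b) = 10*f (K(f, b) = f*(8 + 2) = f*10 = 10*f)
(D + 171) + K(-17, 6) = (3128 + 171) + 10*(-17) = 3299 - 170 = 3129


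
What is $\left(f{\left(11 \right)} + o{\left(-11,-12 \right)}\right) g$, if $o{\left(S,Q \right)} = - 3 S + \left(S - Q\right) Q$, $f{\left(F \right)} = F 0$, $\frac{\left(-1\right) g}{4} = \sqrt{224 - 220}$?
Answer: $-168$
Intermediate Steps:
$g = -8$ ($g = - 4 \sqrt{224 - 220} = - 4 \sqrt{4} = \left(-4\right) 2 = -8$)
$f{\left(F \right)} = 0$
$o{\left(S,Q \right)} = - 3 S + Q \left(S - Q\right)$
$\left(f{\left(11 \right)} + o{\left(-11,-12 \right)}\right) g = \left(0 - -21\right) \left(-8\right) = \left(0 + \left(\left(-1\right) 144 + 33 + 132\right)\right) \left(-8\right) = \left(0 + \left(-144 + 33 + 132\right)\right) \left(-8\right) = \left(0 + 21\right) \left(-8\right) = 21 \left(-8\right) = -168$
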